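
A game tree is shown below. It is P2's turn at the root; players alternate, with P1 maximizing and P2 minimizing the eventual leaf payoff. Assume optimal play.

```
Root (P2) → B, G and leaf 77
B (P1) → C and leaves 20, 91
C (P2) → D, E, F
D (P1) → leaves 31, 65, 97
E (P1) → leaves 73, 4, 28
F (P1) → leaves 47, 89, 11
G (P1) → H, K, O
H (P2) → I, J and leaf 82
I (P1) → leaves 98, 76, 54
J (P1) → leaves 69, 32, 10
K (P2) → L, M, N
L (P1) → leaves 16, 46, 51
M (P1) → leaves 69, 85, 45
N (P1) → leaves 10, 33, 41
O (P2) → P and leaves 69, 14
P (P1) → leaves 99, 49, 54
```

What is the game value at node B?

91

D: max(31, 65, 97) = 97
E: max(73, 4, 28) = 73
F: max(47, 89, 11) = 89
C: min(97, 73, 89) = 73
B: max(73, 20, 91) = 91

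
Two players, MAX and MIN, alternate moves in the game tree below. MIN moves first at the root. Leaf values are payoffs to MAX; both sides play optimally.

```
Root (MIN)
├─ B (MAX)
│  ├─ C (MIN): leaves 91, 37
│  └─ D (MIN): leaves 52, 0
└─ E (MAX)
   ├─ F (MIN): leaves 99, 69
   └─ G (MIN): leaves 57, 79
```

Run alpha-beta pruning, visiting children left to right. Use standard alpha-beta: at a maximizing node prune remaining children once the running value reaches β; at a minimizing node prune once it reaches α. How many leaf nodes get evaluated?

6

C [α=-∞,β=+∞]: v=37
D [α=37,β=+∞]: v=0
B [α=-∞,β=+∞]: v=37
F [α=-∞,β=37]: v=69
E [α=-∞,β=37]: v=69 after child 1 ≥ β → β-cutoff, skip 1
Root [α=-∞,β=+∞]: v=37
Leaves evaluated: 6 of 8.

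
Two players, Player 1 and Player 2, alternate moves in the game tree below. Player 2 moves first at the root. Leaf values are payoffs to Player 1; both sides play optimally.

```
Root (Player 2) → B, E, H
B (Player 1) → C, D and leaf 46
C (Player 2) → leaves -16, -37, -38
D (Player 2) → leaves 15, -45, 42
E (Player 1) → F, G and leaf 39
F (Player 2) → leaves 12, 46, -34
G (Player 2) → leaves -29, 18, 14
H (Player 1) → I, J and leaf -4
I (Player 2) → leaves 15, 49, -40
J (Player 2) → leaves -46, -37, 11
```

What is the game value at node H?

I: min(15, 49, -40) = -40
J: min(-46, -37, 11) = -46
H: max(-40, -46, -4) = -4

-4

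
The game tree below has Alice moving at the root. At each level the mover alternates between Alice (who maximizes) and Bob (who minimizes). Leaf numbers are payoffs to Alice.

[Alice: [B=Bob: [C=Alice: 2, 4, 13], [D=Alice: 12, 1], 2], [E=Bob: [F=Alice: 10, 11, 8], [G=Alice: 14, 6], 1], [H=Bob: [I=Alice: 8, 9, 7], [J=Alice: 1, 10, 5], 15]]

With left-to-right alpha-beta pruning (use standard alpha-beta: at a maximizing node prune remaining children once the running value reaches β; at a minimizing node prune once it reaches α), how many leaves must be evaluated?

17

C [α=-∞,β=+∞]: v=13
D [α=-∞,β=13]: v=12
B [α=-∞,β=+∞]: v=2
F [α=2,β=+∞]: v=11
G [α=2,β=11]: v=14 after child 1 ≥ β → β-cutoff, skip 1
E [α=2,β=+∞]: v=1
I [α=2,β=+∞]: v=9
J [α=2,β=9]: v=10 after child 2 ≥ β → β-cutoff, skip 1
H [α=2,β=+∞]: v=9
Root [α=-∞,β=+∞]: v=9
Leaves evaluated: 17 of 19.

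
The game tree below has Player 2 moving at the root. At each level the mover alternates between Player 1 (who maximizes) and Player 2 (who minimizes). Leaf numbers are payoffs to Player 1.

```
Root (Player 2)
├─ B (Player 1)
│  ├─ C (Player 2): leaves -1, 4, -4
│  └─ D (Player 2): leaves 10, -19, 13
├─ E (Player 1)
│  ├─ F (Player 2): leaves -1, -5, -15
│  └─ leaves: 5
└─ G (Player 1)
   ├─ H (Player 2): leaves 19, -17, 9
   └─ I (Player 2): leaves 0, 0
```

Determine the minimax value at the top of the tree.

-4

C (Player 2): min(-1, 4, -4) = -4
D (Player 2): min(10, -19, 13) = -19
B (Player 1): max(-4, -19) = -4
F (Player 2): min(-1, -5, -15) = -15
E (Player 1): max(-15, 5) = 5
H (Player 2): min(19, -17, 9) = -17
I (Player 2): min(0, 0) = 0
G (Player 1): max(-17, 0) = 0
Root (Player 2): min(-4, 5, 0) = -4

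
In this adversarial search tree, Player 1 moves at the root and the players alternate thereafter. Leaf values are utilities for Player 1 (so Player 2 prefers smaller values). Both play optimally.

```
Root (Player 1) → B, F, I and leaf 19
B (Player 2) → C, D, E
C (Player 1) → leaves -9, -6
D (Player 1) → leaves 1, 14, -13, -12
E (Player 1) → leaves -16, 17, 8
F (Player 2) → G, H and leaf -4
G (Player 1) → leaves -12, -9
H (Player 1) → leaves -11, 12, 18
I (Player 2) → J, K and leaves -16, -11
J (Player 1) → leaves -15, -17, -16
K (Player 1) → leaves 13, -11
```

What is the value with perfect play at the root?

C (Player 1): max(-9, -6) = -6
D (Player 1): max(1, 14, -13, -12) = 14
E (Player 1): max(-16, 17, 8) = 17
B (Player 2): min(-6, 14, 17) = -6
G (Player 1): max(-12, -9) = -9
H (Player 1): max(-11, 12, 18) = 18
F (Player 2): min(-9, 18, -4) = -9
J (Player 1): max(-15, -17, -16) = -15
K (Player 1): max(13, -11) = 13
I (Player 2): min(-15, 13, -16, -11) = -16
Root (Player 1): max(-6, -9, -16, 19) = 19

19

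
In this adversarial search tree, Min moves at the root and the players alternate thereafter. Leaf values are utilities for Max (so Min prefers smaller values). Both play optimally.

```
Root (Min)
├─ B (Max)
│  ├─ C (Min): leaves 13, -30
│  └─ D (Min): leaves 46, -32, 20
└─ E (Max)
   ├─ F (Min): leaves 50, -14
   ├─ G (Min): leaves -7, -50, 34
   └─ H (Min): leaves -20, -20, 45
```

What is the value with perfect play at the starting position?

-30

C (Min): min(13, -30) = -30
D (Min): min(46, -32, 20) = -32
B (Max): max(-30, -32) = -30
F (Min): min(50, -14) = -14
G (Min): min(-7, -50, 34) = -50
H (Min): min(-20, -20, 45) = -20
E (Max): max(-14, -50, -20) = -14
Root (Min): min(-30, -14) = -30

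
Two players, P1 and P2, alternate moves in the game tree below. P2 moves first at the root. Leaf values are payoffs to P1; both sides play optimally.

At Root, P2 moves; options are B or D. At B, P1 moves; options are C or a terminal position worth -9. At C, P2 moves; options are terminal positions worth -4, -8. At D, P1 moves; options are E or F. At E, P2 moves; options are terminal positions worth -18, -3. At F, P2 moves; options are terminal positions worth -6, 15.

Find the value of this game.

-8

C (P2): min(-4, -8) = -8
B (P1): max(-8, -9) = -8
E (P2): min(-18, -3) = -18
F (P2): min(-6, 15) = -6
D (P1): max(-18, -6) = -6
Root (P2): min(-8, -6) = -8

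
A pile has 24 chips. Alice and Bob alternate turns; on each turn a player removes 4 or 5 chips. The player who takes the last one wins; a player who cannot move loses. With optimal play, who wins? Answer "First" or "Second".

Positions where the player to move wins (W) vs loses (L):
i:   0  1  2  3  4  5  6  7  8  9 10 11 12 13 14 15 16 17 18 19 20 21 22 23 24
     L  L  L  L  W  W  W  W  W  L  L  L  L  W  W  W  W  W  L  L  L  L  W  W  W
Position 24 is W, so the first player wins.

First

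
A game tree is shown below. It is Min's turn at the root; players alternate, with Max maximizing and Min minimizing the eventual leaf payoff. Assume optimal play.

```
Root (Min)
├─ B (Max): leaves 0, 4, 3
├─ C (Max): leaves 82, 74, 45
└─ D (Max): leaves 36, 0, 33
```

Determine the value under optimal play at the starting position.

4

B (Max): max(0, 4, 3) = 4
C (Max): max(82, 74, 45) = 82
D (Max): max(36, 0, 33) = 36
Root (Min): min(4, 82, 36) = 4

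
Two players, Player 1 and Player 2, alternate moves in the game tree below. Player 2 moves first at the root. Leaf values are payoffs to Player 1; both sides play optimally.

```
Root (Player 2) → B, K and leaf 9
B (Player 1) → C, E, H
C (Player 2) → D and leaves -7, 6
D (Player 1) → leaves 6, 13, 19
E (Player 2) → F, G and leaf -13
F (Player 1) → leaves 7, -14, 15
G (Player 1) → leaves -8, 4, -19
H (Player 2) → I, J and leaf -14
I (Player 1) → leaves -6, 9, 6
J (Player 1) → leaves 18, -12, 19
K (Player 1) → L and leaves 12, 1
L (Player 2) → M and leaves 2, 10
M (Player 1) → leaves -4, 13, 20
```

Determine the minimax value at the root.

-7

D (Player 1): max(6, 13, 19) = 19
C (Player 2): min(19, -7, 6) = -7
F (Player 1): max(7, -14, 15) = 15
G (Player 1): max(-8, 4, -19) = 4
E (Player 2): min(15, 4, -13) = -13
I (Player 1): max(-6, 9, 6) = 9
J (Player 1): max(18, -12, 19) = 19
H (Player 2): min(9, 19, -14) = -14
B (Player 1): max(-7, -13, -14) = -7
M (Player 1): max(-4, 13, 20) = 20
L (Player 2): min(20, 2, 10) = 2
K (Player 1): max(2, 12, 1) = 12
Root (Player 2): min(-7, 12, 9) = -7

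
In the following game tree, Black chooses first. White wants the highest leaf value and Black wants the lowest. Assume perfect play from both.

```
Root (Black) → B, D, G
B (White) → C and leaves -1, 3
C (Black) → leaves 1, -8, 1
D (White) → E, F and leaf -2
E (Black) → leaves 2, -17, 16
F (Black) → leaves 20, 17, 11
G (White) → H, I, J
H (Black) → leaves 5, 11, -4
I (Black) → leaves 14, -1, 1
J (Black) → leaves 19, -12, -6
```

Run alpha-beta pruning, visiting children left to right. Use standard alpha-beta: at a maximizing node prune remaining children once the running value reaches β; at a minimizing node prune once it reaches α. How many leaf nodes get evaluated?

19

C [α=-∞,β=+∞]: v=-8
B [α=-∞,β=+∞]: v=3
E [α=-∞,β=3]: v=-17
F [α=-17,β=3]: v=11
D [α=-∞,β=3]: v=11 after child 2 ≥ β → β-cutoff, skip 1
H [α=-∞,β=3]: v=-4
I [α=-4,β=3]: v=-1
J [α=-1,β=3]: v=-12 after child 2 ≤ α → α-cutoff, skip 1
G [α=-∞,β=3]: v=-1
Root [α=-∞,β=+∞]: v=-1
Leaves evaluated: 19 of 21.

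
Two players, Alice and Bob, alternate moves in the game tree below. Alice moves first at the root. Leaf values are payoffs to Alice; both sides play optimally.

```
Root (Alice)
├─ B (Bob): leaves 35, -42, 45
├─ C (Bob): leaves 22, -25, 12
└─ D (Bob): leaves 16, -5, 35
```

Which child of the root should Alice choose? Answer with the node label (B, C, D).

B (Bob): min(35, -42, 45) = -42
C (Bob): min(22, -25, 12) = -25
D (Bob): min(16, -5, 35) = -5
Root (Alice): max(-42, -25, -5) = -5
Alice picks the child with the highest value: D (value -5).

D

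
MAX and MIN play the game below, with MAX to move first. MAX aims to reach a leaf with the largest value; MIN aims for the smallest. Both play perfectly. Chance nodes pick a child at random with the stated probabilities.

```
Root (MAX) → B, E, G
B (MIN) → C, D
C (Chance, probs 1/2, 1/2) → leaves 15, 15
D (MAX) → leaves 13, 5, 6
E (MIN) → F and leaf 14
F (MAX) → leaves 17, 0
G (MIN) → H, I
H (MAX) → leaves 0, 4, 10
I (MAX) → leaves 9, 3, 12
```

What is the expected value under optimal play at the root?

14

C (Chance): 1/2·15 + 1/2·15 = 15
D (MAX): max(13, 5, 6) = 13
B (MIN): min(15, 13) = 13
F (MAX): max(17, 0) = 17
E (MIN): min(17, 14) = 14
H (MAX): max(0, 4, 10) = 10
I (MAX): max(9, 3, 12) = 12
G (MIN): min(10, 12) = 10
Root (MAX): max(13, 14, 10) = 14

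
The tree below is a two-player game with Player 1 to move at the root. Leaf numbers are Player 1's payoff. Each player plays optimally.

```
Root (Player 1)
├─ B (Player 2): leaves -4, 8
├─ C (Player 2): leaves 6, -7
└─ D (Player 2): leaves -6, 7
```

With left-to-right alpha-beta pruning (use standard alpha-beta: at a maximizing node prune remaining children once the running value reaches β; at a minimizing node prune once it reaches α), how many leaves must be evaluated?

B [α=-∞,β=+∞]: v=-4
C [α=-4,β=+∞]: v=-7
D [α=-4,β=+∞]: v=-6 after child 1 ≤ α → α-cutoff, skip 1
Root [α=-∞,β=+∞]: v=-4
Leaves evaluated: 5 of 6.

5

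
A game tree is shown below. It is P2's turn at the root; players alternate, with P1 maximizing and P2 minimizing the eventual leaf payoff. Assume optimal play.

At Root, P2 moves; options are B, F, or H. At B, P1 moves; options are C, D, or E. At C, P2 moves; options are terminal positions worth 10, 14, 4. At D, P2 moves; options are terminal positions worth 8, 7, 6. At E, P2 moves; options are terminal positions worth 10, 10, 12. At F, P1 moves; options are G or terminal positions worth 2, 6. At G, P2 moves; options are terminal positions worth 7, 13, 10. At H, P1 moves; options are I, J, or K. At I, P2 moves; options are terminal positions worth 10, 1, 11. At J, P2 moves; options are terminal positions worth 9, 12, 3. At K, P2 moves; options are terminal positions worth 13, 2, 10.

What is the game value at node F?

7

G: min(7, 13, 10) = 7
F: max(7, 2, 6) = 7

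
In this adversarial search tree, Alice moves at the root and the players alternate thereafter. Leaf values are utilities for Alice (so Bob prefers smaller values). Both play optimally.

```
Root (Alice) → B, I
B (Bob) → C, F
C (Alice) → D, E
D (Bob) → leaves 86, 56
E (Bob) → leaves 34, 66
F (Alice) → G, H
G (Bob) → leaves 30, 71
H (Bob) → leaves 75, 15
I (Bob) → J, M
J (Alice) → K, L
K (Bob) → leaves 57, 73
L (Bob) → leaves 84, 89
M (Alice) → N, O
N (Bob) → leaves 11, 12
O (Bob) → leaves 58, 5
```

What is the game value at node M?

11

N: min(11, 12) = 11
O: min(58, 5) = 5
M: max(11, 5) = 11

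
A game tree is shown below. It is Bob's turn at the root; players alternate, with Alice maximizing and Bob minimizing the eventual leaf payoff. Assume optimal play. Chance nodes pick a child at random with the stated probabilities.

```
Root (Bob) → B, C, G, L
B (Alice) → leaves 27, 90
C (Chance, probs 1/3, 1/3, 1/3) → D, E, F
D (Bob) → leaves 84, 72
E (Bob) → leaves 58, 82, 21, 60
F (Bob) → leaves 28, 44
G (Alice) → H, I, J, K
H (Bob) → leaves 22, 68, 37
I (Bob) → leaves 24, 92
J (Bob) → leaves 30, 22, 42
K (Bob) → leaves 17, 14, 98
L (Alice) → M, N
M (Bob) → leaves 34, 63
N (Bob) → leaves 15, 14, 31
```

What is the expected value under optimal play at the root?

B (Alice): max(27, 90) = 90
D (Bob): min(84, 72) = 72
E (Bob): min(58, 82, 21, 60) = 21
F (Bob): min(28, 44) = 28
C (Chance): 1/3·72 + 1/3·21 + 1/3·28 = 40.33
H (Bob): min(22, 68, 37) = 22
I (Bob): min(24, 92) = 24
J (Bob): min(30, 22, 42) = 22
K (Bob): min(17, 14, 98) = 14
G (Alice): max(22, 24, 22, 14) = 24
M (Bob): min(34, 63) = 34
N (Bob): min(15, 14, 31) = 14
L (Alice): max(34, 14) = 34
Root (Bob): min(90, 40.33, 24, 34) = 24

24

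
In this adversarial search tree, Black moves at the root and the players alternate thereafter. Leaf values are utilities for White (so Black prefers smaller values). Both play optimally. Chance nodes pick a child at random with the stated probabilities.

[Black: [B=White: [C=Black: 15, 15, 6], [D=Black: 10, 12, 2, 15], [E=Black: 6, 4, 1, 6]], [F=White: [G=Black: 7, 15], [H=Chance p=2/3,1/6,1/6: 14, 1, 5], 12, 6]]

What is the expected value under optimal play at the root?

6

C (Black): min(15, 15, 6) = 6
D (Black): min(10, 12, 2, 15) = 2
E (Black): min(6, 4, 1, 6) = 1
B (White): max(6, 2, 1) = 6
G (Black): min(7, 15) = 7
H (Chance): 2/3·14 + 1/6·1 + 1/6·5 = 10.33
F (White): max(7, 10.33, 12, 6) = 12
Root (Black): min(6, 12) = 6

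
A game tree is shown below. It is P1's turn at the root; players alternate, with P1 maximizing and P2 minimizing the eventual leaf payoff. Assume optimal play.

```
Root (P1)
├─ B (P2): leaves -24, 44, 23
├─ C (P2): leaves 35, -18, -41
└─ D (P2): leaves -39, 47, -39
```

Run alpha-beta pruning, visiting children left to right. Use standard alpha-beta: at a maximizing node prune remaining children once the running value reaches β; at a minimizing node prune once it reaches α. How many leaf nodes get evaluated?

B [α=-∞,β=+∞]: v=-24
C [α=-24,β=+∞]: v=-41
D [α=-24,β=+∞]: v=-39 after child 1 ≤ α → α-cutoff, skip 2
Root [α=-∞,β=+∞]: v=-24
Leaves evaluated: 7 of 9.

7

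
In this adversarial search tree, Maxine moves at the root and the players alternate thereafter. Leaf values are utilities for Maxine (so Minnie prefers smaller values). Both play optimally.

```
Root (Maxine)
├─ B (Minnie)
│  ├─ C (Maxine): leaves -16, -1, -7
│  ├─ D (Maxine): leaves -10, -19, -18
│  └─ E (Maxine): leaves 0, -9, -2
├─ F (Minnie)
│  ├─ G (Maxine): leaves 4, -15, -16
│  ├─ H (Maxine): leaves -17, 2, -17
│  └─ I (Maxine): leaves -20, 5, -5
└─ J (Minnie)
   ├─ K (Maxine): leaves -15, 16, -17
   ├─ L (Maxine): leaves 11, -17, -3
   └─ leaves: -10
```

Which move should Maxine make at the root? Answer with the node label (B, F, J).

F

C (Maxine): max(-16, -1, -7) = -1
D (Maxine): max(-10, -19, -18) = -10
E (Maxine): max(0, -9, -2) = 0
B (Minnie): min(-1, -10, 0) = -10
G (Maxine): max(4, -15, -16) = 4
H (Maxine): max(-17, 2, -17) = 2
I (Maxine): max(-20, 5, -5) = 5
F (Minnie): min(4, 2, 5) = 2
K (Maxine): max(-15, 16, -17) = 16
L (Maxine): max(11, -17, -3) = 11
J (Minnie): min(16, 11, -10) = -10
Root (Maxine): max(-10, 2, -10) = 2
Maxine picks the child with the highest value: F (value 2).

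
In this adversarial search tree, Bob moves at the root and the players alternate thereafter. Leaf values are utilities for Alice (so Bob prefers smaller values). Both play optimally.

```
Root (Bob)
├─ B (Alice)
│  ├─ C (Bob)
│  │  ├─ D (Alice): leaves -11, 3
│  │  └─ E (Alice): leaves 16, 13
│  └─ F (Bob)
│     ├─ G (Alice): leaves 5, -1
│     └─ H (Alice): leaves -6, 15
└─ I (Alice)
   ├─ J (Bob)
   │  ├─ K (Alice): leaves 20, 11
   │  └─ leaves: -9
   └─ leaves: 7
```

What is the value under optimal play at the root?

D (Alice): max(-11, 3) = 3
E (Alice): max(16, 13) = 16
C (Bob): min(3, 16) = 3
G (Alice): max(5, -1) = 5
H (Alice): max(-6, 15) = 15
F (Bob): min(5, 15) = 5
B (Alice): max(3, 5) = 5
K (Alice): max(20, 11) = 20
J (Bob): min(20, -9) = -9
I (Alice): max(-9, 7) = 7
Root (Bob): min(5, 7) = 5

5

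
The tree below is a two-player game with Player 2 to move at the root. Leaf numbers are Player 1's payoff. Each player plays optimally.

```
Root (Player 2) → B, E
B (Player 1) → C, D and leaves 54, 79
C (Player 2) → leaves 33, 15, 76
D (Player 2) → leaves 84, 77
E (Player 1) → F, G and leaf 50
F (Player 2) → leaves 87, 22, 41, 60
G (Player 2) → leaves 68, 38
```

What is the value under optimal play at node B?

C: min(33, 15, 76) = 15
D: min(84, 77) = 77
B: max(15, 77, 54, 79) = 79

79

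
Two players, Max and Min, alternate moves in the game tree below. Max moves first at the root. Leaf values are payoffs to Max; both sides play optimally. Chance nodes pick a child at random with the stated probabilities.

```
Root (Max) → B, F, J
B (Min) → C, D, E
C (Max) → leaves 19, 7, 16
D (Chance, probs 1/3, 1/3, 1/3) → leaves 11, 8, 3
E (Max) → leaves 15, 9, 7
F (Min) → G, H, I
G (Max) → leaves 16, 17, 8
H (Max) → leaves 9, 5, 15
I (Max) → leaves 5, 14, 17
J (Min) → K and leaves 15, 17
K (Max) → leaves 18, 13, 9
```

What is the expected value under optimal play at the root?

15

C (Max): max(19, 7, 16) = 19
D (Chance): 1/3·11 + 1/3·8 + 1/3·3 = 7.33
E (Max): max(15, 9, 7) = 15
B (Min): min(19, 7.33, 15) = 7.33
G (Max): max(16, 17, 8) = 17
H (Max): max(9, 5, 15) = 15
I (Max): max(5, 14, 17) = 17
F (Min): min(17, 15, 17) = 15
K (Max): max(18, 13, 9) = 18
J (Min): min(18, 15, 17) = 15
Root (Max): max(7.33, 15, 15) = 15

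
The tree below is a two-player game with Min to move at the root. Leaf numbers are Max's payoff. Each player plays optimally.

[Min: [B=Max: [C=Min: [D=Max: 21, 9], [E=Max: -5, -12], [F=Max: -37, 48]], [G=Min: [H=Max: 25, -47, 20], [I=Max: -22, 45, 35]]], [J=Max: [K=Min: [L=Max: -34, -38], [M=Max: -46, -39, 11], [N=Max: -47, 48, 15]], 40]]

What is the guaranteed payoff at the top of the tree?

25

D (Max): max(21, 9) = 21
E (Max): max(-5, -12) = -5
F (Max): max(-37, 48) = 48
C (Min): min(21, -5, 48) = -5
H (Max): max(25, -47, 20) = 25
I (Max): max(-22, 45, 35) = 45
G (Min): min(25, 45) = 25
B (Max): max(-5, 25) = 25
L (Max): max(-34, -38) = -34
M (Max): max(-46, -39, 11) = 11
N (Max): max(-47, 48, 15) = 48
K (Min): min(-34, 11, 48) = -34
J (Max): max(-34, 40) = 40
Root (Min): min(25, 40) = 25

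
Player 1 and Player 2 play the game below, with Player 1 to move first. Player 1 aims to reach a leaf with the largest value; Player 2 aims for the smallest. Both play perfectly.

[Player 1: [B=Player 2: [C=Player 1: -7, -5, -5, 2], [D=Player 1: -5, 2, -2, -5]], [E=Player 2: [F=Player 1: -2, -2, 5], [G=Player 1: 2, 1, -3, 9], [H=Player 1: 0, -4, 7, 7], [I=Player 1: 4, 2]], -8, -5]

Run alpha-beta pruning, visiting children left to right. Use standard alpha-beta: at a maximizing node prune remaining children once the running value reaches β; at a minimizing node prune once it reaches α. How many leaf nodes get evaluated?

20

C [α=-∞,β=+∞]: v=2
D [α=-∞,β=2]: v=2 after child 2 ≥ β → β-cutoff, skip 2
B [α=-∞,β=+∞]: v=2
F [α=2,β=+∞]: v=5
G [α=2,β=5]: v=9
H [α=2,β=5]: v=7 after child 3 ≥ β → β-cutoff, skip 1
I [α=2,β=5]: v=4
E [α=2,β=+∞]: v=4
Root [α=-∞,β=+∞]: v=4
Leaves evaluated: 20 of 23.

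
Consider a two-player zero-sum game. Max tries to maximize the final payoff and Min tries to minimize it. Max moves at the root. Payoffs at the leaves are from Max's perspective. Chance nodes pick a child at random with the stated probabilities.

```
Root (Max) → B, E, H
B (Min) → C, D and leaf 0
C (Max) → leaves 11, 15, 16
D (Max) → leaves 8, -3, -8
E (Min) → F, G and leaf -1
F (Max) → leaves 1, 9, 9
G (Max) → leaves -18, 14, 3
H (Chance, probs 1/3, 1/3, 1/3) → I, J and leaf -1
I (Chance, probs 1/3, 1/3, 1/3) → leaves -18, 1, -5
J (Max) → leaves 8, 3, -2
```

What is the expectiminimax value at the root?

C (Max): max(11, 15, 16) = 16
D (Max): max(8, -3, -8) = 8
B (Min): min(16, 8, 0) = 0
F (Max): max(1, 9, 9) = 9
G (Max): max(-18, 14, 3) = 14
E (Min): min(9, 14, -1) = -1
I (Chance): 1/3·-18 + 1/3·1 + 1/3·-5 = -7.33
J (Max): max(8, 3, -2) = 8
H (Chance): 1/3·-7.33 + 1/3·8 + 1/3·-1 = -0.11
Root (Max): max(0, -1, -0.11) = 0

0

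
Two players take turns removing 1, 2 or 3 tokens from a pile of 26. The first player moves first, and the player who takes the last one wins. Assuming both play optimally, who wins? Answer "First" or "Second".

Positions where the player to move wins (W) vs loses (L):
i:   0  1  2  3  4  5  6  7  8  9 10 11 12 13 14 15 16 17 18 19 20 21 22 23 24 25 26
     L  W  W  W  L  W  W  W  L  W  W  W  L  W  W  W  L  W  W  W  L  W  W  W  L  W  W
Position 26 is W, so the first player wins.

First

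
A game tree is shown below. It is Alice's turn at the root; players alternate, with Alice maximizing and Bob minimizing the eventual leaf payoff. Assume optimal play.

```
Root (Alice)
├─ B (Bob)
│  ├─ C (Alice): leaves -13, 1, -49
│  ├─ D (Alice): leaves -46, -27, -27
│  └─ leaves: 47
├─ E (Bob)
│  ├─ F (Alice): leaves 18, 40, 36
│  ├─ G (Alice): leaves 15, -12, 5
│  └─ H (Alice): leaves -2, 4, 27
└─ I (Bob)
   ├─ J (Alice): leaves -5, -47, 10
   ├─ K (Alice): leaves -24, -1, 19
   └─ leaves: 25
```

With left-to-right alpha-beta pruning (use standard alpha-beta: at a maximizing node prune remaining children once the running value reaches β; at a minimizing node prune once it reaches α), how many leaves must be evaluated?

C [α=-∞,β=+∞]: v=1
D [α=-∞,β=1]: v=-27
B [α=-∞,β=+∞]: v=-27
F [α=-27,β=+∞]: v=40
G [α=-27,β=40]: v=15
H [α=-27,β=15]: v=27
E [α=-27,β=+∞]: v=15
J [α=15,β=+∞]: v=10
I [α=15,β=+∞]: v=10 after child 1 ≤ α → α-cutoff, skip 2
Root [α=-∞,β=+∞]: v=15
Leaves evaluated: 19 of 23.

19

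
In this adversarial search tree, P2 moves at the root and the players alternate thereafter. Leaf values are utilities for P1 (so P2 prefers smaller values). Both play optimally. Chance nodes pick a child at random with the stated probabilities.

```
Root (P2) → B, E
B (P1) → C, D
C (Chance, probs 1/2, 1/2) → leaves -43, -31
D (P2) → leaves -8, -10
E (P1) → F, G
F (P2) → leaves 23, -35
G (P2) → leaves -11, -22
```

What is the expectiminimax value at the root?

C (Chance): 1/2·-43 + 1/2·-31 = -37
D (P2): min(-8, -10) = -10
B (P1): max(-37, -10) = -10
F (P2): min(23, -35) = -35
G (P2): min(-11, -22) = -22
E (P1): max(-35, -22) = -22
Root (P2): min(-10, -22) = -22

-22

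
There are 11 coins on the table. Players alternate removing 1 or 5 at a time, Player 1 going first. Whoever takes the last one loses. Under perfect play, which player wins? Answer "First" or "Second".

i:   0  1  2  3  4  5  6  7  8  9 10 11
     W  L  W  L  W  L  W  L  W  L  W  L
Position 11 is L, so the second player wins.

Second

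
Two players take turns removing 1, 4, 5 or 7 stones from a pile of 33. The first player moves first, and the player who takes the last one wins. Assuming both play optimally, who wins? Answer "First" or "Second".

First

Positions where the player to move wins (W) vs loses (L):
i:   0  1  2  3  4  5  6  7  8  9 10 11 12 13 14 15 16 17 18 19 20 21 22 23 24 25 26 27 28 29 30 31 32 33
     L  W  L  W  W  W  W  W  L  W  L  W  W  W  W  W  L  W  L  W  W  W  W  W  L  W  L  W  W  W  W  W  L  W
Position 33 is W, so the first player wins.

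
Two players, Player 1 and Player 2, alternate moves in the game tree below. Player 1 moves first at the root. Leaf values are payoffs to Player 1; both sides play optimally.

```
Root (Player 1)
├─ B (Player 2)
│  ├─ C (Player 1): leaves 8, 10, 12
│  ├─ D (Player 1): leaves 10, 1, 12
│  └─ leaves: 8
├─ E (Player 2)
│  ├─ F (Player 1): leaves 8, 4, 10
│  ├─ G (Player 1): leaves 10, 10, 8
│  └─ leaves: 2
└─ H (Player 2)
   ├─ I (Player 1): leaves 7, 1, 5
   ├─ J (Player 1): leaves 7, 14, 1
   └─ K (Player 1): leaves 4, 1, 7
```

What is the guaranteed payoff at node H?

I: max(7, 1, 5) = 7
J: max(7, 14, 1) = 14
K: max(4, 1, 7) = 7
H: min(7, 14, 7) = 7

7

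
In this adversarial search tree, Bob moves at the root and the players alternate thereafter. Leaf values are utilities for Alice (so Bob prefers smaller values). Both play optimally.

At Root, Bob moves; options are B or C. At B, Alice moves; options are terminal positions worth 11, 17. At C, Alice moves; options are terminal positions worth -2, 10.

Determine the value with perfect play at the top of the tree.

B (Alice): max(11, 17) = 17
C (Alice): max(-2, 10) = 10
Root (Bob): min(17, 10) = 10

10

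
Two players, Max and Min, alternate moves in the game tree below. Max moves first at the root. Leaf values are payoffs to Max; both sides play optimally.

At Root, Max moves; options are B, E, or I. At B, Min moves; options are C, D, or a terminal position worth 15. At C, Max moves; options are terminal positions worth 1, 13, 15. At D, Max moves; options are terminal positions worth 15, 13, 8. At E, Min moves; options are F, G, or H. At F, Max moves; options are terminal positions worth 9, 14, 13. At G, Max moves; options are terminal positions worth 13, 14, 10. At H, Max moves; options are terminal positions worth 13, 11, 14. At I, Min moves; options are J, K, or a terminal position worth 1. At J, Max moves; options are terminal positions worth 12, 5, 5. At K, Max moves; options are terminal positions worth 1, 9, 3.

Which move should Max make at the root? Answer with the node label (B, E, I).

B

C (Max): max(1, 13, 15) = 15
D (Max): max(15, 13, 8) = 15
B (Min): min(15, 15, 15) = 15
F (Max): max(9, 14, 13) = 14
G (Max): max(13, 14, 10) = 14
H (Max): max(13, 11, 14) = 14
E (Min): min(14, 14, 14) = 14
J (Max): max(12, 5, 5) = 12
K (Max): max(1, 9, 3) = 9
I (Min): min(12, 9, 1) = 1
Root (Max): max(15, 14, 1) = 15
Max picks the child with the highest value: B (value 15).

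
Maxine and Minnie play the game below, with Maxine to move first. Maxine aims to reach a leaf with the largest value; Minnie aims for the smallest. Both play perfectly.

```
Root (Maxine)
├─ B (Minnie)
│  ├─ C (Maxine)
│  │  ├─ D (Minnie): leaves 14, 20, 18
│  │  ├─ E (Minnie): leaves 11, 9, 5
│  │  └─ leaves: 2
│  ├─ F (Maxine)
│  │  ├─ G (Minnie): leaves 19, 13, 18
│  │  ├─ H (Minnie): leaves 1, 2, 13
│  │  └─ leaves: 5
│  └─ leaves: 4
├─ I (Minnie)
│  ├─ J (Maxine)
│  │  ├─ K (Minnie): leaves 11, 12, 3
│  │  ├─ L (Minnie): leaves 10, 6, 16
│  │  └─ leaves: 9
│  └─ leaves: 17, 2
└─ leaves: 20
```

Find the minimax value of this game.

D (Minnie): min(14, 20, 18) = 14
E (Minnie): min(11, 9, 5) = 5
C (Maxine): max(14, 5, 2) = 14
G (Minnie): min(19, 13, 18) = 13
H (Minnie): min(1, 2, 13) = 1
F (Maxine): max(13, 1, 5) = 13
B (Minnie): min(14, 13, 4) = 4
K (Minnie): min(11, 12, 3) = 3
L (Minnie): min(10, 6, 16) = 6
J (Maxine): max(3, 6, 9) = 9
I (Minnie): min(9, 17, 2) = 2
Root (Maxine): max(4, 2, 20) = 20

20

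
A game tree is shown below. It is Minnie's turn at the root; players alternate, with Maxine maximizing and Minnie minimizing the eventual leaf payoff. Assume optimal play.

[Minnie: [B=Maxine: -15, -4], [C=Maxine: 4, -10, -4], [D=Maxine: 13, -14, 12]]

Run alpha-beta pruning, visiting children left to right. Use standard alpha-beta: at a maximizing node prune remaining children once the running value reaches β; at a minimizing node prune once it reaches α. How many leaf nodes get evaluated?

B [α=-∞,β=+∞]: v=-4
C [α=-∞,β=-4]: v=4 after child 1 ≥ β → β-cutoff, skip 2
D [α=-∞,β=-4]: v=13 after child 1 ≥ β → β-cutoff, skip 2
Root [α=-∞,β=+∞]: v=-4
Leaves evaluated: 4 of 8.

4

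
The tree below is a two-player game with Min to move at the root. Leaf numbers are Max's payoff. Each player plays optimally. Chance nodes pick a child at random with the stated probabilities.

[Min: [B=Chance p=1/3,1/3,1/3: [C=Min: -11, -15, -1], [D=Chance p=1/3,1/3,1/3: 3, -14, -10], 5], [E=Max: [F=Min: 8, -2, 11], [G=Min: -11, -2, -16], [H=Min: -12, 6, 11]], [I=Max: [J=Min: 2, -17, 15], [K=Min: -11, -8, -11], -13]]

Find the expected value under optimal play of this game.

-11

C (Min): min(-11, -15, -1) = -15
D (Chance): 1/3·3 + 1/3·-14 + 1/3·-10 = -7
B (Chance): 1/3·-15 + 1/3·-7 + 1/3·5 = -5.67
F (Min): min(8, -2, 11) = -2
G (Min): min(-11, -2, -16) = -16
H (Min): min(-12, 6, 11) = -12
E (Max): max(-2, -16, -12) = -2
J (Min): min(2, -17, 15) = -17
K (Min): min(-11, -8, -11) = -11
I (Max): max(-17, -11, -13) = -11
Root (Min): min(-5.67, -2, -11) = -11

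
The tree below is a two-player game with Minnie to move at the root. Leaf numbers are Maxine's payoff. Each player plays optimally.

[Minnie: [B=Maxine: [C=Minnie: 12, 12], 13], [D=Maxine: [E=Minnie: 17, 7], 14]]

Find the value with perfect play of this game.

13

C (Minnie): min(12, 12) = 12
B (Maxine): max(12, 13) = 13
E (Minnie): min(17, 7) = 7
D (Maxine): max(7, 14) = 14
Root (Minnie): min(13, 14) = 13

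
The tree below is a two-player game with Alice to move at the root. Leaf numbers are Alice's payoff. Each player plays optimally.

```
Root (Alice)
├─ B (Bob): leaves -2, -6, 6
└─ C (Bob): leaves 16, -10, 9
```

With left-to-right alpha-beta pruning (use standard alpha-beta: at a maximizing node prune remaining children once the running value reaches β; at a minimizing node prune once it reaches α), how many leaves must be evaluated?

B [α=-∞,β=+∞]: v=-6
C [α=-6,β=+∞]: v=-10 after child 2 ≤ α → α-cutoff, skip 1
Root [α=-∞,β=+∞]: v=-6
Leaves evaluated: 5 of 6.

5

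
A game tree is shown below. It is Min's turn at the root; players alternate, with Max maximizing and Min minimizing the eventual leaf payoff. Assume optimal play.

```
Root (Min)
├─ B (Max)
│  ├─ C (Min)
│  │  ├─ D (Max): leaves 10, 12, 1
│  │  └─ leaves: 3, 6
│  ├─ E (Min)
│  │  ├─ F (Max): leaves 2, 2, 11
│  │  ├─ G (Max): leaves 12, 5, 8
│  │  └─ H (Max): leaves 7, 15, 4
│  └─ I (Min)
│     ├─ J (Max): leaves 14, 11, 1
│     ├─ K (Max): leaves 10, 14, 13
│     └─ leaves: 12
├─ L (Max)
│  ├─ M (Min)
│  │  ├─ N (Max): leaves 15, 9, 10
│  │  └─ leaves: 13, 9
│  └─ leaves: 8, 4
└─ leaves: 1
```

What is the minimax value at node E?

F: max(2, 2, 11) = 11
G: max(12, 5, 8) = 12
H: max(7, 15, 4) = 15
E: min(11, 12, 15) = 11

11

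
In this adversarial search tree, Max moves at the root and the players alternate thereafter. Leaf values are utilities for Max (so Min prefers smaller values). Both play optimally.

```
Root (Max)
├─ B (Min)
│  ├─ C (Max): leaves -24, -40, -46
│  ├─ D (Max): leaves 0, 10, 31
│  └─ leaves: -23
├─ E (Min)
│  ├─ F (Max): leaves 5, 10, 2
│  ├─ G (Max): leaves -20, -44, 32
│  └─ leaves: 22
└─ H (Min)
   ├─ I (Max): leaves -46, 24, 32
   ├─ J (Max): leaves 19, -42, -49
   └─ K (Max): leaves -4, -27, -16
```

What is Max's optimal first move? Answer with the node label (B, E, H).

E

C (Max): max(-24, -40, -46) = -24
D (Max): max(0, 10, 31) = 31
B (Min): min(-24, 31, -23) = -24
F (Max): max(5, 10, 2) = 10
G (Max): max(-20, -44, 32) = 32
E (Min): min(10, 32, 22) = 10
I (Max): max(-46, 24, 32) = 32
J (Max): max(19, -42, -49) = 19
K (Max): max(-4, -27, -16) = -4
H (Min): min(32, 19, -4) = -4
Root (Max): max(-24, 10, -4) = 10
Max picks the child with the highest value: E (value 10).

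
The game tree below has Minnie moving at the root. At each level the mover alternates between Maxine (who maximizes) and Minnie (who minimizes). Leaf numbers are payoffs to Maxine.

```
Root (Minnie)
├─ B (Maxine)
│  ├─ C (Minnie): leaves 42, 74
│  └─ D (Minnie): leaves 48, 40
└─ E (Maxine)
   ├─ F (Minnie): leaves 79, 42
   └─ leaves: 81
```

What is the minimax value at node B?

C: min(42, 74) = 42
D: min(48, 40) = 40
B: max(42, 40) = 42

42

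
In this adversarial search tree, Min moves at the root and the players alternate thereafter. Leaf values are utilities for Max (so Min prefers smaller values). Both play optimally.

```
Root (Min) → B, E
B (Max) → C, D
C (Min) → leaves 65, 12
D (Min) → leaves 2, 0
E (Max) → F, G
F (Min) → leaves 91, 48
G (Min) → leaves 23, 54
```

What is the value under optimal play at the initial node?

12

C (Min): min(65, 12) = 12
D (Min): min(2, 0) = 0
B (Max): max(12, 0) = 12
F (Min): min(91, 48) = 48
G (Min): min(23, 54) = 23
E (Max): max(48, 23) = 48
Root (Min): min(12, 48) = 12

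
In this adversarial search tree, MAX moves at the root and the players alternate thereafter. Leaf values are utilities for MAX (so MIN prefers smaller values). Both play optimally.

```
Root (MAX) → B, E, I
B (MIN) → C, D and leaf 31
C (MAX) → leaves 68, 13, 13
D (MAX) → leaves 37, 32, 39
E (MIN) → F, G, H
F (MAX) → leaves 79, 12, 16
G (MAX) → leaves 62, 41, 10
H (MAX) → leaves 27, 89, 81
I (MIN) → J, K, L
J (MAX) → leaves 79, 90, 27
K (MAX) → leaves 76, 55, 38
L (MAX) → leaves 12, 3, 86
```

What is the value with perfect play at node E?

62

F: max(79, 12, 16) = 79
G: max(62, 41, 10) = 62
H: max(27, 89, 81) = 89
E: min(79, 62, 89) = 62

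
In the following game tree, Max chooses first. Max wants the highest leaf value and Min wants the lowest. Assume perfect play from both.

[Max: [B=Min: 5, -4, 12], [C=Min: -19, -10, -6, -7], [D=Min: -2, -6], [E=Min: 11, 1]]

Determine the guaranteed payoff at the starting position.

1

B (Min): min(5, -4, 12) = -4
C (Min): min(-19, -10, -6, -7) = -19
D (Min): min(-2, -6) = -6
E (Min): min(11, 1) = 1
Root (Max): max(-4, -19, -6, 1) = 1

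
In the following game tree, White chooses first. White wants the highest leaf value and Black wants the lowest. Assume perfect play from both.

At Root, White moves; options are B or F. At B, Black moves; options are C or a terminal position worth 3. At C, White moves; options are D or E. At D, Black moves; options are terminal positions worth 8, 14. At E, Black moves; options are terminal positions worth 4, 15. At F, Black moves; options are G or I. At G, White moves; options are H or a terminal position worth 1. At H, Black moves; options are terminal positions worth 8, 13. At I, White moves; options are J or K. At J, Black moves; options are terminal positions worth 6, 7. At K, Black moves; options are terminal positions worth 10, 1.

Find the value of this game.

6

D (Black): min(8, 14) = 8
E (Black): min(4, 15) = 4
C (White): max(8, 4) = 8
B (Black): min(8, 3) = 3
H (Black): min(8, 13) = 8
G (White): max(8, 1) = 8
J (Black): min(6, 7) = 6
K (Black): min(10, 1) = 1
I (White): max(6, 1) = 6
F (Black): min(8, 6) = 6
Root (White): max(3, 6) = 6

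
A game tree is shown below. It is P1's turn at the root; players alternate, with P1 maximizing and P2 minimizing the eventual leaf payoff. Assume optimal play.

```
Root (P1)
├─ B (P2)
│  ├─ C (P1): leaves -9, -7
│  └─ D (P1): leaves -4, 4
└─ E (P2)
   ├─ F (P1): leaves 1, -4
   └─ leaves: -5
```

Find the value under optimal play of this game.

-5

C (P1): max(-9, -7) = -7
D (P1): max(-4, 4) = 4
B (P2): min(-7, 4) = -7
F (P1): max(1, -4) = 1
E (P2): min(1, -5) = -5
Root (P1): max(-7, -5) = -5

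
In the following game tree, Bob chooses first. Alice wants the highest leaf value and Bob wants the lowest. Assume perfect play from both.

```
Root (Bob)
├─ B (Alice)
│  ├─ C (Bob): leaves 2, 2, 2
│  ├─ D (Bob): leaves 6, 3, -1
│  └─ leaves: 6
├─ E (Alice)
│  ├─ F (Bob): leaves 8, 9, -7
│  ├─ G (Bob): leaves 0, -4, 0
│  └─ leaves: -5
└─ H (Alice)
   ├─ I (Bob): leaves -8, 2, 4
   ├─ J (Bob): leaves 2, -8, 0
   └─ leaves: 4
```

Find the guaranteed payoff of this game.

-4

C (Bob): min(2, 2, 2) = 2
D (Bob): min(6, 3, -1) = -1
B (Alice): max(2, -1, 6) = 6
F (Bob): min(8, 9, -7) = -7
G (Bob): min(0, -4, 0) = -4
E (Alice): max(-7, -4, -5) = -4
I (Bob): min(-8, 2, 4) = -8
J (Bob): min(2, -8, 0) = -8
H (Alice): max(-8, -8, 4) = 4
Root (Bob): min(6, -4, 4) = -4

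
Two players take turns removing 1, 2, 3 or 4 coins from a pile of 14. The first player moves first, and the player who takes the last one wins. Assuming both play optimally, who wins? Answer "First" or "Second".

Mark each pile size as W (mover wins) or L (mover loses):
i:   0  1  2  3  4  5  6  7  8  9 10 11 12 13 14
     L  W  W  W  W  L  W  W  W  W  L  W  W  W  W
Position 14 is W, so the first player wins.

First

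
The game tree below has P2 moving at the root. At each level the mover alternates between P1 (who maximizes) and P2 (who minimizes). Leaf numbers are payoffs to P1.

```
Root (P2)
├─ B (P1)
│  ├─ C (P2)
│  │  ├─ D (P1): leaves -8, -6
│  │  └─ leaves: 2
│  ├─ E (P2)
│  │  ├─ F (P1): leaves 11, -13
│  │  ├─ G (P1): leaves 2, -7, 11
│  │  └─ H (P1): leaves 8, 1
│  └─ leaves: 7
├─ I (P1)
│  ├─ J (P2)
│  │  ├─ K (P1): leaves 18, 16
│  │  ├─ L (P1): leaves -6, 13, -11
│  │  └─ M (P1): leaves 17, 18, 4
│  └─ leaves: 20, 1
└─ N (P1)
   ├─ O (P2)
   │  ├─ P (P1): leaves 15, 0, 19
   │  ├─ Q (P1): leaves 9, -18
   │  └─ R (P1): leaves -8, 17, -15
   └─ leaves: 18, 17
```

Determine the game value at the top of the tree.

8

D (P1): max(-8, -6) = -6
C (P2): min(-6, 2) = -6
F (P1): max(11, -13) = 11
G (P1): max(2, -7, 11) = 11
H (P1): max(8, 1) = 8
E (P2): min(11, 11, 8) = 8
B (P1): max(-6, 8, 7) = 8
K (P1): max(18, 16) = 18
L (P1): max(-6, 13, -11) = 13
M (P1): max(17, 18, 4) = 18
J (P2): min(18, 13, 18) = 13
I (P1): max(13, 20, 1) = 20
P (P1): max(15, 0, 19) = 19
Q (P1): max(9, -18) = 9
R (P1): max(-8, 17, -15) = 17
O (P2): min(19, 9, 17) = 9
N (P1): max(9, 18, 17) = 18
Root (P2): min(8, 20, 18) = 8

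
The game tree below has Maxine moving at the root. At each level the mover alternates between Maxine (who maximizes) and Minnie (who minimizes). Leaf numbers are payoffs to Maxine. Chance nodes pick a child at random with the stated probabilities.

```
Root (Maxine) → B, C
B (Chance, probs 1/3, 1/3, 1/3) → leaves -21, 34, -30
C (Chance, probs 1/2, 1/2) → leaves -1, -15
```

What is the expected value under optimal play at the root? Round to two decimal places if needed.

B (Chance): 1/3·-21 + 1/3·34 + 1/3·-30 = -5.67
C (Chance): 1/2·-1 + 1/2·-15 = -8
Root (Maxine): max(-5.67, -8) = -5.67

-5.67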